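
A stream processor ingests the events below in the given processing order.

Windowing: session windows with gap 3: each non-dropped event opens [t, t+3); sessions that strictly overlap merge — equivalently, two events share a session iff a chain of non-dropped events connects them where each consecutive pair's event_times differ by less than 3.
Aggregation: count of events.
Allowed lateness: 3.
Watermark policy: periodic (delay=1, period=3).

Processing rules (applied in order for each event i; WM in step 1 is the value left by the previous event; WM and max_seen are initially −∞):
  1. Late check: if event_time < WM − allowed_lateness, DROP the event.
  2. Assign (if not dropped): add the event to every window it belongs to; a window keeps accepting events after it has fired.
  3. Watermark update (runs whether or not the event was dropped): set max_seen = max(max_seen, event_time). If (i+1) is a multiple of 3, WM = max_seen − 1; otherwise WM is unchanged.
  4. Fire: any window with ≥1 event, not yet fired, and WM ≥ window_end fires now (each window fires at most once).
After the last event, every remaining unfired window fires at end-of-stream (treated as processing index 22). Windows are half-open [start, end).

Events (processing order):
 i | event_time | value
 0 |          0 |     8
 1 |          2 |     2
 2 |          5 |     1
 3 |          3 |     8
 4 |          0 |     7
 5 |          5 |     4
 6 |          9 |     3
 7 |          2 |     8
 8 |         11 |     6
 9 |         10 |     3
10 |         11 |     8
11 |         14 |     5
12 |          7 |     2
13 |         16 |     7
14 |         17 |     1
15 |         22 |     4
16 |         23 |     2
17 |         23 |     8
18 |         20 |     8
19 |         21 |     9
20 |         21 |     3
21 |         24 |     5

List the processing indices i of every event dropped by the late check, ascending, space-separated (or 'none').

i=0 t=0 v=8: → [0,3); WM=−∞
i=1 t=2 v=2: → [0,5); WM=−∞
i=2 t=5 v=1: → [5,8); WM=4
i=3 t=3 v=8: → [0,8); WM=4
i=4 t=0 v=7: DROP (t<4-3); WM=4
i=5 t=5 v=4: → [0,8); WM=4
i=6 t=9 v=3: → [9,12); WM=4
i=7 t=2 v=8: → [0,8); WM=4
i=8 t=11 v=6: → [9,14); WM=10
i=9 t=10 v=3: → [9,14); WM=10
i=10 t=11 v=8: → [9,14); WM=10
i=11 t=14 v=5: → [14,17); WM=13
i=12 t=7 v=2: DROP (t<13-3); WM=13
i=13 t=16 v=7: → [14,19); WM=13
i=14 t=17 v=1: → [14,20); WM=16
i=15 t=22 v=4: → [22,25); WM=16
i=16 t=23 v=2: → [22,26); WM=16
i=17 t=23 v=8: → [22,26); WM=22
i=18 t=20 v=8: → [20,26); WM=22
i=19 t=21 v=9: → [20,26); WM=22
i=20 t=21 v=3: → [20,26); WM=22
i=21 t=24 v=5: → [20,27); WM=22

4 12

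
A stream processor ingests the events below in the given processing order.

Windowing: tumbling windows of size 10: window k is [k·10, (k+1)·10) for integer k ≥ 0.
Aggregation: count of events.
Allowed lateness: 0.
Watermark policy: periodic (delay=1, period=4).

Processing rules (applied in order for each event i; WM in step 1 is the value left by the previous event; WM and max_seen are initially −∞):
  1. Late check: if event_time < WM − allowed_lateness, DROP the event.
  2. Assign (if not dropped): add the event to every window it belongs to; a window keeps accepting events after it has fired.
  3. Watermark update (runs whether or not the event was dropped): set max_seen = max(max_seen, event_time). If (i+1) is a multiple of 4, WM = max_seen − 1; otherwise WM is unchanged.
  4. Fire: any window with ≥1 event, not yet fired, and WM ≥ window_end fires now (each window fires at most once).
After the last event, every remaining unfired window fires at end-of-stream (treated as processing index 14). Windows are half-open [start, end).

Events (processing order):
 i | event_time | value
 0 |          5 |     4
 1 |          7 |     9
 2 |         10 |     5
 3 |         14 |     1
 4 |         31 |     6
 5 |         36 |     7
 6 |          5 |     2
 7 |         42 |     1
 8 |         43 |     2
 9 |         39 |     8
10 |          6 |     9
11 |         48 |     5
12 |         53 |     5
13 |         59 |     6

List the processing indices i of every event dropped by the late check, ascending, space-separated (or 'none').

6 9 10

i=0 t=5 v=4: → [0,10); WM=−∞
i=1 t=7 v=9: → [0,10); WM=−∞
i=2 t=10 v=5: → [10,20); WM=−∞
i=3 t=14 v=1: → [10,20); WM=13; [0,10) fires=2
i=4 t=31 v=6: → [30,40); WM=13
i=5 t=36 v=7: → [30,40); WM=13
i=6 t=5 v=2: DROP (t<13-0); WM=13
i=7 t=42 v=1: → [40,50); WM=41; [10,20) fires=2 [30,40) fires=2
i=8 t=43 v=2: → [40,50); WM=41
i=9 t=39 v=8: DROP (t<41-0); WM=41
i=10 t=6 v=9: DROP (t<41-0); WM=41
i=11 t=48 v=5: → [40,50); WM=47
i=12 t=53 v=5: → [50,60); WM=47
i=13 t=59 v=6: → [50,60); WM=47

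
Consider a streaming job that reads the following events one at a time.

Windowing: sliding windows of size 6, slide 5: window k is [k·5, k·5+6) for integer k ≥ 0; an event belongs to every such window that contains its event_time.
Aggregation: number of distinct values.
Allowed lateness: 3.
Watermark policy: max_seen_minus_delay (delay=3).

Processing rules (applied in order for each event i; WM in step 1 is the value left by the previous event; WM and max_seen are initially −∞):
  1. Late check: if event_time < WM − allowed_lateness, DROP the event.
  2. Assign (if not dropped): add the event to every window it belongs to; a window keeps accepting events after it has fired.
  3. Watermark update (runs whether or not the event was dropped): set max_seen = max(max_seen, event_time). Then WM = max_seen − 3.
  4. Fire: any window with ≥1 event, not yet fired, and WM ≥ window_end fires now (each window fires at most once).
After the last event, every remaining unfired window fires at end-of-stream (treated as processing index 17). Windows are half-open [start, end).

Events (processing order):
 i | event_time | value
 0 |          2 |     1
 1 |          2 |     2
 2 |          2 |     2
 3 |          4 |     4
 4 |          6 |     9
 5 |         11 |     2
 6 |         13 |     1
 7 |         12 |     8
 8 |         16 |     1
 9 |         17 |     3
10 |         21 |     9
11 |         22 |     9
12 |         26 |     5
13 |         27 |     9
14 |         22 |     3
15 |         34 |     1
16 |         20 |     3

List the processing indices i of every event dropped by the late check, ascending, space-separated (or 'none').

i=0 t=2 v=1: → [0,6); WM=-1
i=1 t=2 v=2: → [0,6); WM=-1
i=2 t=2 v=2: → [0,6); WM=-1
i=3 t=4 v=4: → [0,6); WM=1
i=4 t=6 v=9: → [5,11); WM=3
i=5 t=11 v=2: → [10,16); WM=8; [0,6) fires=3
i=6 t=13 v=1: → [10,16); WM=10
i=7 t=12 v=8: → [10,16); WM=10
i=8 t=16 v=1: → [15,21); WM=13; [5,11) fires=1
i=9 t=17 v=3: → [15,21); WM=14
i=10 t=21 v=9: → [20,26); WM=18; [10,16) fires=3
i=11 t=22 v=9: → [20,26); WM=19
i=12 t=26 v=5: → [25,31); WM=23; [15,21) fires=2
i=13 t=27 v=9: → [25,31); WM=24
i=14 t=22 v=3: → [20,26); WM=24
i=15 t=34 v=1: → [30,36); WM=31; [20,26) fires=2 [25,31) fires=2
i=16 t=20 v=3: DROP (t<31-3); WM=31

16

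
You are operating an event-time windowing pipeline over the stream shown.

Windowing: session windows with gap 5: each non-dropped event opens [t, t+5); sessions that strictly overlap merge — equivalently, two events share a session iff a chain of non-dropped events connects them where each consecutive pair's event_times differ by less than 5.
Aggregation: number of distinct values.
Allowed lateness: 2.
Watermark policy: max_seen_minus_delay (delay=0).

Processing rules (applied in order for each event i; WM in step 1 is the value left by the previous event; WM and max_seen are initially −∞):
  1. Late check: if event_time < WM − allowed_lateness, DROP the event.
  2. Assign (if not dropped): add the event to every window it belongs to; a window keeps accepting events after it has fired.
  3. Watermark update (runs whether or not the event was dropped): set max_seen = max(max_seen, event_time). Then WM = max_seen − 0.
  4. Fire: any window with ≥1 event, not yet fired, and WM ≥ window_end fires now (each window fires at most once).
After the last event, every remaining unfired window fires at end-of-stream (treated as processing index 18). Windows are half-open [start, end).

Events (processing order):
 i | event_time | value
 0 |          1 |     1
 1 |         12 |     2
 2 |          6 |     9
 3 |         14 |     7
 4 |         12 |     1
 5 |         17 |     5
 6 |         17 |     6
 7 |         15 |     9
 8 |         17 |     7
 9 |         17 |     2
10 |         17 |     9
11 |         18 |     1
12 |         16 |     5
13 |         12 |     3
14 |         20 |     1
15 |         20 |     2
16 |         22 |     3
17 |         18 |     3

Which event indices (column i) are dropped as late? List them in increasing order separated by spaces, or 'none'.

2 13 17

i=0 t=1 v=1: → [1,6); WM=1
i=1 t=12 v=2: → [12,17); WM=12
i=2 t=6 v=9: DROP (t<12-2); WM=12
i=3 t=14 v=7: → [12,19); WM=14
i=4 t=12 v=1: → [12,19); WM=14
i=5 t=17 v=5: → [12,22); WM=17
i=6 t=17 v=6: → [12,22); WM=17
i=7 t=15 v=9: → [12,22); WM=17
i=8 t=17 v=7: → [12,22); WM=17
i=9 t=17 v=2: → [12,22); WM=17
i=10 t=17 v=9: → [12,22); WM=17
i=11 t=18 v=1: → [12,23); WM=18
i=12 t=16 v=5: → [12,23); WM=18
i=13 t=12 v=3: DROP (t<18-2); WM=18
i=14 t=20 v=1: → [12,25); WM=20
i=15 t=20 v=2: → [12,25); WM=20
i=16 t=22 v=3: → [12,27); WM=22
i=17 t=18 v=3: DROP (t<22-2); WM=22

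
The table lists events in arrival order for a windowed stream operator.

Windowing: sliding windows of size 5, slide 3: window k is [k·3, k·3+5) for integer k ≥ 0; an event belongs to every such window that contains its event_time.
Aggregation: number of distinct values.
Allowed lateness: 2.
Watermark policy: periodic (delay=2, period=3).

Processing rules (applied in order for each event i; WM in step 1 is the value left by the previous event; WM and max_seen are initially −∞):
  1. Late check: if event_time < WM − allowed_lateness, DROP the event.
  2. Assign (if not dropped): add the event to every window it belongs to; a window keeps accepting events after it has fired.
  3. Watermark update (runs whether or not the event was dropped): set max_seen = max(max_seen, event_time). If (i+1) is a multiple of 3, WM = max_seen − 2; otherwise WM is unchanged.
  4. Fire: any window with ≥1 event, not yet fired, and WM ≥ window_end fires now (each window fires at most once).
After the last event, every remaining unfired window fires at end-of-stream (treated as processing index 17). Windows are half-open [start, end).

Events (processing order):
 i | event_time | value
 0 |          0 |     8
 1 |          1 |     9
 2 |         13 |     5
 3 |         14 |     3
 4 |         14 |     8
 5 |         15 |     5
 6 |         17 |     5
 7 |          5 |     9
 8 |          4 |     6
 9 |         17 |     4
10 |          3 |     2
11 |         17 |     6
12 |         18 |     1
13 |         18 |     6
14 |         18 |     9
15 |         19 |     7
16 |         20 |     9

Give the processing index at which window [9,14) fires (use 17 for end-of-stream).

8

i=0 t=0 v=8: → [0,5); WM=−∞
i=1 t=1 v=9: → [0,5); WM=−∞
i=2 t=13 v=5: → [12,17),[9,14); WM=11; [0,5) fires=2
i=3 t=14 v=3: → [12,17); WM=11
i=4 t=14 v=8: → [12,17); WM=11
i=5 t=15 v=5: → [15,20),[12,17); WM=13
i=6 t=17 v=5: → [15,20); WM=13
i=7 t=5 v=9: DROP (t<13-2); WM=13
i=8 t=4 v=6: DROP (t<13-2); WM=15; [9,14) fires=1
i=9 t=17 v=4: → [15,20); WM=15
i=10 t=3 v=2: DROP (t<15-2); WM=15
i=11 t=17 v=6: → [15,20); WM=15
i=12 t=18 v=1: → [18,23),[15,20); WM=15
i=13 t=18 v=6: → [18,23),[15,20); WM=15
i=14 t=18 v=9: → [18,23),[15,20); WM=16
i=15 t=19 v=7: → [18,23),[15,20); WM=16
i=16 t=20 v=9: → [18,23); WM=16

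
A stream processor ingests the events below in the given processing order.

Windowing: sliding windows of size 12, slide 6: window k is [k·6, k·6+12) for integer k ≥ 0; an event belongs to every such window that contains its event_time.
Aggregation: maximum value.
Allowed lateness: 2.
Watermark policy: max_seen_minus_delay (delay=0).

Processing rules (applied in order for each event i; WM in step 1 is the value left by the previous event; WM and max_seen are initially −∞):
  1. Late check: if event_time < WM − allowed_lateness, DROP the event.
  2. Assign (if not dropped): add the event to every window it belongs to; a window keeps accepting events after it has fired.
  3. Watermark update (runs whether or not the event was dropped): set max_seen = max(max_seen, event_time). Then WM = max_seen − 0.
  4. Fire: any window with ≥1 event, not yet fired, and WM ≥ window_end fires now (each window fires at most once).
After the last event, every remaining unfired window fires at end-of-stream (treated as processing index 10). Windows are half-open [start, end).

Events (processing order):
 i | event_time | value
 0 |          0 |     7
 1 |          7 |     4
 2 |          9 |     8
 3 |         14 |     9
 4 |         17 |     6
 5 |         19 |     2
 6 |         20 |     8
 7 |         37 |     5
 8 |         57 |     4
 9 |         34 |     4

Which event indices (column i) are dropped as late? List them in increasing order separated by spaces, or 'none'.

i=0 t=0 v=7: → [0,12); WM=0
i=1 t=7 v=4: → [6,18),[0,12); WM=7
i=2 t=9 v=8: → [6,18),[0,12); WM=9
i=3 t=14 v=9: → [12,24),[6,18); WM=14; [0,12) fires=8
i=4 t=17 v=6: → [12,24),[6,18); WM=17
i=5 t=19 v=2: → [18,30),[12,24); WM=19; [6,18) fires=9
i=6 t=20 v=8: → [18,30),[12,24); WM=20
i=7 t=37 v=5: → [36,48),[30,42); WM=37; [12,24) fires=9 [18,30) fires=8
i=8 t=57 v=4: → [54,66),[48,60); WM=57; [30,42) fires=5 [36,48) fires=5
i=9 t=34 v=4: DROP (t<57-2); WM=57

9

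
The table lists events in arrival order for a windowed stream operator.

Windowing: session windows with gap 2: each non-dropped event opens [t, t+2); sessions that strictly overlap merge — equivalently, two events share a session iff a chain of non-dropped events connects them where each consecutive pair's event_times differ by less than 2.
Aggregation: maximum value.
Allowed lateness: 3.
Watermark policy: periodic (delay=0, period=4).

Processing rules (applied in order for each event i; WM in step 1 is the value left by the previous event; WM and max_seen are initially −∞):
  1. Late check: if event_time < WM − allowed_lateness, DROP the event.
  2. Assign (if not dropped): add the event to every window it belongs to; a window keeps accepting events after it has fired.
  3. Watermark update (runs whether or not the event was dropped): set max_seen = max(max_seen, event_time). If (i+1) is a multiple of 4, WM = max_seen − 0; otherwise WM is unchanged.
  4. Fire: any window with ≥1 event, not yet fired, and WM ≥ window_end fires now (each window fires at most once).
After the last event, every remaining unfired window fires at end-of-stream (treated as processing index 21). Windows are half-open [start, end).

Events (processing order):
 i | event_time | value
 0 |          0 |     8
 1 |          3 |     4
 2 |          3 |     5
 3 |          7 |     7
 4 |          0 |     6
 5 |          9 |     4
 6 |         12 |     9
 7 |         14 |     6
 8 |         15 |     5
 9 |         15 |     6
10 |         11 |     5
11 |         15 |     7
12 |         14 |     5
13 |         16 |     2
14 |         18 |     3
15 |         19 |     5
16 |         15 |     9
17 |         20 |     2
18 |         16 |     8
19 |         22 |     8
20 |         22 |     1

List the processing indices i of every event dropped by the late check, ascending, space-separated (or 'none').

i=0 t=0 v=8: → [0,2); WM=−∞
i=1 t=3 v=4: → [3,5); WM=−∞
i=2 t=3 v=5: → [3,5); WM=−∞
i=3 t=7 v=7: → [7,9); WM=7
i=4 t=0 v=6: DROP (t<7-3); WM=7
i=5 t=9 v=4: → [9,11); WM=7
i=6 t=12 v=9: → [12,14); WM=7
i=7 t=14 v=6: → [14,16); WM=14
i=8 t=15 v=5: → [14,17); WM=14
i=9 t=15 v=6: → [14,17); WM=14
i=10 t=11 v=5: → [11,14); WM=14
i=11 t=15 v=7: → [14,17); WM=15
i=12 t=14 v=5: → [14,17); WM=15
i=13 t=16 v=2: → [14,18); WM=15
i=14 t=18 v=3: → [18,20); WM=15
i=15 t=19 v=5: → [18,21); WM=19
i=16 t=15 v=9: DROP (t<19-3); WM=19
i=17 t=20 v=2: → [18,22); WM=19
i=18 t=16 v=8: → [14,18); WM=19
i=19 t=22 v=8: → [22,24); WM=22
i=20 t=22 v=1: → [22,24); WM=22

4 16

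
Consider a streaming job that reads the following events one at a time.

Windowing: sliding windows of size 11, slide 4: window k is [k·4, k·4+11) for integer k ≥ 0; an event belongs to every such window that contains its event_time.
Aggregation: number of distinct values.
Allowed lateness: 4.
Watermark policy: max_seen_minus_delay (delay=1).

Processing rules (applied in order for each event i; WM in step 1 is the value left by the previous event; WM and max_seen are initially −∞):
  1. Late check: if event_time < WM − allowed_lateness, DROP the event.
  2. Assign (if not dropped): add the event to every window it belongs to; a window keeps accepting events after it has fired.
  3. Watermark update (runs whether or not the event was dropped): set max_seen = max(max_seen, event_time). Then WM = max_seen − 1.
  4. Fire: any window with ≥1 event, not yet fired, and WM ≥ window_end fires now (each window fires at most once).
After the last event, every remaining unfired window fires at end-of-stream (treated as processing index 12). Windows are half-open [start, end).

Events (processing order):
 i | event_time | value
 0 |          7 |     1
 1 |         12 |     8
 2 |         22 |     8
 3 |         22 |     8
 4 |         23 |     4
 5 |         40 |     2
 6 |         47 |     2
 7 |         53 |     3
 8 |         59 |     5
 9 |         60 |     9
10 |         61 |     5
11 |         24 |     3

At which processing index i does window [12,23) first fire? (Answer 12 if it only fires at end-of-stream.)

i=0 t=7 v=1: → [4,15),[0,11); WM=6
i=1 t=12 v=8: → [12,23),[8,19),[4,15); WM=11; [0,11) fires=1
i=2 t=22 v=8: → [20,31),[16,27),[12,23); WM=21; [4,15) fires=2 [8,19) fires=1
i=3 t=22 v=8: → [20,31),[16,27),[12,23); WM=21
i=4 t=23 v=4: → [20,31),[16,27); WM=22
i=5 t=40 v=2: → [40,51),[36,47),[32,43); WM=39; [12,23) fires=1 [16,27) fires=2 [20,31) fires=2
i=6 t=47 v=2: → [44,55),[40,51); WM=46; [32,43) fires=1
i=7 t=53 v=3: → [52,63),[48,59),[44,55); WM=52; [36,47) fires=1 [40,51) fires=1
i=8 t=59 v=5: → [56,67),[52,63); WM=58; [44,55) fires=2
i=9 t=60 v=9: → [60,71),[56,67),[52,63); WM=59; [48,59) fires=1
i=10 t=61 v=5: → [60,71),[56,67),[52,63); WM=60
i=11 t=24 v=3: DROP (t<60-4); WM=60

5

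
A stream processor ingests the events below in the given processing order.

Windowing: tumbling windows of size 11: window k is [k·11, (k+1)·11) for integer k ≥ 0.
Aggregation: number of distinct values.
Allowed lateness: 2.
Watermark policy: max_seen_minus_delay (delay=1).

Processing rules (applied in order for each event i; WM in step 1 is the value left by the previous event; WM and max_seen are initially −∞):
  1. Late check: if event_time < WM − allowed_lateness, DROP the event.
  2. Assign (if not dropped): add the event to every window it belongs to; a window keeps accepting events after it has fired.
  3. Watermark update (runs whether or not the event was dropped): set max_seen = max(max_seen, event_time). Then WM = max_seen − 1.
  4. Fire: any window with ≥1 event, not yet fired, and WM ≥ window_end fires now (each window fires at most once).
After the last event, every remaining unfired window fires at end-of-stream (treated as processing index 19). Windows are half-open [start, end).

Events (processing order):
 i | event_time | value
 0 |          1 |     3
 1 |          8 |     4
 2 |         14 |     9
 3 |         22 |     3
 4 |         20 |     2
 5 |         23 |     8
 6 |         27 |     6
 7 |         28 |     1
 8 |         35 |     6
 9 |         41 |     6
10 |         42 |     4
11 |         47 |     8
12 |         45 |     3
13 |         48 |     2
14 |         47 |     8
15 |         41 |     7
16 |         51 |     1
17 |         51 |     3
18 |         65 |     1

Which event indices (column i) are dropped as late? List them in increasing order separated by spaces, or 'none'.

15

i=0 t=1 v=3: → [0,11); WM=0
i=1 t=8 v=4: → [0,11); WM=7
i=2 t=14 v=9: → [11,22); WM=13; [0,11) fires=2
i=3 t=22 v=3: → [22,33); WM=21
i=4 t=20 v=2: → [11,22); WM=21
i=5 t=23 v=8: → [22,33); WM=22; [11,22) fires=2
i=6 t=27 v=6: → [22,33); WM=26
i=7 t=28 v=1: → [22,33); WM=27
i=8 t=35 v=6: → [33,44); WM=34; [22,33) fires=4
i=9 t=41 v=6: → [33,44); WM=40
i=10 t=42 v=4: → [33,44); WM=41
i=11 t=47 v=8: → [44,55); WM=46; [33,44) fires=2
i=12 t=45 v=3: → [44,55); WM=46
i=13 t=48 v=2: → [44,55); WM=47
i=14 t=47 v=8: → [44,55); WM=47
i=15 t=41 v=7: DROP (t<47-2); WM=47
i=16 t=51 v=1: → [44,55); WM=50
i=17 t=51 v=3: → [44,55); WM=50
i=18 t=65 v=1: → [55,66); WM=64; [44,55) fires=4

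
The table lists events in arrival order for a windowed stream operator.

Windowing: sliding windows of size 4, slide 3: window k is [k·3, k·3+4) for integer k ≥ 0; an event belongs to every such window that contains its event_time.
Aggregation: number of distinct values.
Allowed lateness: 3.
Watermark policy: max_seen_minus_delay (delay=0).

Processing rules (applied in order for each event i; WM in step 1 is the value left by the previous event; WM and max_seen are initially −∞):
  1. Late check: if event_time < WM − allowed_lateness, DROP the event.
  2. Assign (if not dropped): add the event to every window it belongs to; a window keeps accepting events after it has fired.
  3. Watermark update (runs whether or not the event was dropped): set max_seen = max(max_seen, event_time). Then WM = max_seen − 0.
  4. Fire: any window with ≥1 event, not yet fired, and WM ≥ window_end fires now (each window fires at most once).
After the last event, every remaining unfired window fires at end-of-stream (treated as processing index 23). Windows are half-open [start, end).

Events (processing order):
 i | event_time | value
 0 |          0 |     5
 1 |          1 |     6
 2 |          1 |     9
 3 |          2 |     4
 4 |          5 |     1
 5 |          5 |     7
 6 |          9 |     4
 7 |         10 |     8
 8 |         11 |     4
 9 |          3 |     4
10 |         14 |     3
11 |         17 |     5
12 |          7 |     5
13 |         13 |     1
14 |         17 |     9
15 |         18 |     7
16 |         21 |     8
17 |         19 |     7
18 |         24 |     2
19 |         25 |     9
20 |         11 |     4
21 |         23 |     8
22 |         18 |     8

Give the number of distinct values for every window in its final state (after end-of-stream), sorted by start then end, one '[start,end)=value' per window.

i=0 t=0 v=5: → [0,4); WM=0
i=1 t=1 v=6: → [0,4); WM=1
i=2 t=1 v=9: → [0,4); WM=1
i=3 t=2 v=4: → [0,4); WM=2
i=4 t=5 v=1: → [3,7); WM=5; [0,4) fires=4
i=5 t=5 v=7: → [3,7); WM=5
i=6 t=9 v=4: → [9,13),[6,10); WM=9; [3,7) fires=2
i=7 t=10 v=8: → [9,13); WM=10; [6,10) fires=1
i=8 t=11 v=4: → [9,13); WM=11
i=9 t=3 v=4: DROP (t<11-3); WM=11
i=10 t=14 v=3: → [12,16); WM=14; [9,13) fires=2
i=11 t=17 v=5: → [15,19); WM=17; [12,16) fires=1
i=12 t=7 v=5: DROP (t<17-3); WM=17
i=13 t=13 v=1: DROP (t<17-3); WM=17
i=14 t=17 v=9: → [15,19); WM=17
i=15 t=18 v=7: → [18,22),[15,19); WM=18
i=16 t=21 v=8: → [21,25),[18,22); WM=21; [15,19) fires=3
i=17 t=19 v=7: → [18,22); WM=21
i=18 t=24 v=2: → [24,28),[21,25); WM=24; [18,22) fires=2
i=19 t=25 v=9: → [24,28); WM=25; [21,25) fires=2
i=20 t=11 v=4: DROP (t<25-3); WM=25
i=21 t=23 v=8: → [21,25); WM=25
i=22 t=18 v=8: DROP (t<25-3); WM=25

[0,4)=4 [3,7)=2 [6,10)=1 [9,13)=2 [12,16)=1 [15,19)=3 [18,22)=2 [21,25)=2 [24,28)=2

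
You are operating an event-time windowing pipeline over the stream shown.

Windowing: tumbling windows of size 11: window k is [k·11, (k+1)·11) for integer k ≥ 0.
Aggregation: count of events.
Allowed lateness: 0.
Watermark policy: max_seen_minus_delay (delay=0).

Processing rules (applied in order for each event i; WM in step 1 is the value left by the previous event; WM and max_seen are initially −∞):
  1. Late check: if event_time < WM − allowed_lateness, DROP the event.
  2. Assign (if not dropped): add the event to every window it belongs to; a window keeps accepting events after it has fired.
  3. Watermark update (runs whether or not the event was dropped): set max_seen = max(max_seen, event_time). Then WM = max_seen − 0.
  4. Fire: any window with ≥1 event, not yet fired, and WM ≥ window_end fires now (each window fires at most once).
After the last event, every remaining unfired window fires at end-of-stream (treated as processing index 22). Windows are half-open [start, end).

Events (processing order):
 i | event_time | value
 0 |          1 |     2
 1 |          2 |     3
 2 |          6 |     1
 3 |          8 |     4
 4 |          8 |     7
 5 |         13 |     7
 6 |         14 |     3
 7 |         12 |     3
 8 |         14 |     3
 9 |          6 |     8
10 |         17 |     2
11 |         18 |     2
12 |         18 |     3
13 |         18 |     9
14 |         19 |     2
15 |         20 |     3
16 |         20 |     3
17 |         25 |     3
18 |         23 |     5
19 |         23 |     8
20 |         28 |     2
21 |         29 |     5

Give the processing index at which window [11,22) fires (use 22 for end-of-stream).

i=0 t=1 v=2: → [0,11); WM=1
i=1 t=2 v=3: → [0,11); WM=2
i=2 t=6 v=1: → [0,11); WM=6
i=3 t=8 v=4: → [0,11); WM=8
i=4 t=8 v=7: → [0,11); WM=8
i=5 t=13 v=7: → [11,22); WM=13; [0,11) fires=5
i=6 t=14 v=3: → [11,22); WM=14
i=7 t=12 v=3: DROP (t<14-0); WM=14
i=8 t=14 v=3: → [11,22); WM=14
i=9 t=6 v=8: DROP (t<14-0); WM=14
i=10 t=17 v=2: → [11,22); WM=17
i=11 t=18 v=2: → [11,22); WM=18
i=12 t=18 v=3: → [11,22); WM=18
i=13 t=18 v=9: → [11,22); WM=18
i=14 t=19 v=2: → [11,22); WM=19
i=15 t=20 v=3: → [11,22); WM=20
i=16 t=20 v=3: → [11,22); WM=20
i=17 t=25 v=3: → [22,33); WM=25; [11,22) fires=10
i=18 t=23 v=5: DROP (t<25-0); WM=25
i=19 t=23 v=8: DROP (t<25-0); WM=25
i=20 t=28 v=2: → [22,33); WM=28
i=21 t=29 v=5: → [22,33); WM=29

17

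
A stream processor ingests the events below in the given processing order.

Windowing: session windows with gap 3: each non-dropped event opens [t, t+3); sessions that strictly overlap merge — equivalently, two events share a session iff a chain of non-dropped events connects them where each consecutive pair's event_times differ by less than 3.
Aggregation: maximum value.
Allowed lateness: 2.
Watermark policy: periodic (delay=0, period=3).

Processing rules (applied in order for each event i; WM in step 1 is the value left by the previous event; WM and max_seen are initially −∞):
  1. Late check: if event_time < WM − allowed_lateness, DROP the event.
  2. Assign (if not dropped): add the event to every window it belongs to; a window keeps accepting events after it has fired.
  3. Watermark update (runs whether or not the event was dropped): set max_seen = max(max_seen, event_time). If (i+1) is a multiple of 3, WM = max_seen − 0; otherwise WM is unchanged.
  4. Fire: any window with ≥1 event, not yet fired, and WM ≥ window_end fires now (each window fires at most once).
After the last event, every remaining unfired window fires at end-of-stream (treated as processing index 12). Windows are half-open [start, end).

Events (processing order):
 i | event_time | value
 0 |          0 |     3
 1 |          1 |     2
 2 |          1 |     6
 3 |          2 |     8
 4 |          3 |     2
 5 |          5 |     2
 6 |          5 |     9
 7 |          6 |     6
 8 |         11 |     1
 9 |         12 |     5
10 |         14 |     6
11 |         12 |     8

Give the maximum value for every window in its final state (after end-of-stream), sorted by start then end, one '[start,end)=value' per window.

i=0 t=0 v=3: → [0,3); WM=−∞
i=1 t=1 v=2: → [0,4); WM=−∞
i=2 t=1 v=6: → [0,4); WM=1
i=3 t=2 v=8: → [0,5); WM=1
i=4 t=3 v=2: → [0,6); WM=1
i=5 t=5 v=2: → [0,8); WM=5
i=6 t=5 v=9: → [0,8); WM=5
i=7 t=6 v=6: → [0,9); WM=5
i=8 t=11 v=1: → [11,14); WM=11
i=9 t=12 v=5: → [11,15); WM=11
i=10 t=14 v=6: → [11,17); WM=11
i=11 t=12 v=8: → [11,17); WM=14

[0,9)=9 [11,17)=8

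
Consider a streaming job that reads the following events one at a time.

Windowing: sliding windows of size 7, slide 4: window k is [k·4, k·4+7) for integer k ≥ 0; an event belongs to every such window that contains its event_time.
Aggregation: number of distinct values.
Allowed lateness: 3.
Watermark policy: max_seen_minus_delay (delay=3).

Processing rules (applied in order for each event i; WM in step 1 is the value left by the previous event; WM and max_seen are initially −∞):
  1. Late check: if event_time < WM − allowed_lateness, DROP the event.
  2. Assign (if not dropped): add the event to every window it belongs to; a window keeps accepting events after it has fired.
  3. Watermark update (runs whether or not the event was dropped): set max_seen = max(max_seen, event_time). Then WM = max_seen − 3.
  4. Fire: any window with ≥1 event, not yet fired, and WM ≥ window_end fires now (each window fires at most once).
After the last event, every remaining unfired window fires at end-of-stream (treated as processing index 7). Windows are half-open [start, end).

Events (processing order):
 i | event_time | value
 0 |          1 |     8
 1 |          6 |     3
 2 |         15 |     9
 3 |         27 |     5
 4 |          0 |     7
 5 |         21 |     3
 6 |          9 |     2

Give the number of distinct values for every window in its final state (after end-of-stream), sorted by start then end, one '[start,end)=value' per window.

[0,7)=2 [4,11)=1 [12,19)=1 [16,23)=1 [20,27)=1 [24,31)=1

i=0 t=1 v=8: → [0,7); WM=-2
i=1 t=6 v=3: → [4,11),[0,7); WM=3
i=2 t=15 v=9: → [12,19); WM=12; [0,7) fires=2 [4,11) fires=1
i=3 t=27 v=5: → [24,31); WM=24; [12,19) fires=1
i=4 t=0 v=7: DROP (t<24-3); WM=24
i=5 t=21 v=3: → [20,27),[16,23); WM=24; [16,23) fires=1
i=6 t=9 v=2: DROP (t<24-3); WM=24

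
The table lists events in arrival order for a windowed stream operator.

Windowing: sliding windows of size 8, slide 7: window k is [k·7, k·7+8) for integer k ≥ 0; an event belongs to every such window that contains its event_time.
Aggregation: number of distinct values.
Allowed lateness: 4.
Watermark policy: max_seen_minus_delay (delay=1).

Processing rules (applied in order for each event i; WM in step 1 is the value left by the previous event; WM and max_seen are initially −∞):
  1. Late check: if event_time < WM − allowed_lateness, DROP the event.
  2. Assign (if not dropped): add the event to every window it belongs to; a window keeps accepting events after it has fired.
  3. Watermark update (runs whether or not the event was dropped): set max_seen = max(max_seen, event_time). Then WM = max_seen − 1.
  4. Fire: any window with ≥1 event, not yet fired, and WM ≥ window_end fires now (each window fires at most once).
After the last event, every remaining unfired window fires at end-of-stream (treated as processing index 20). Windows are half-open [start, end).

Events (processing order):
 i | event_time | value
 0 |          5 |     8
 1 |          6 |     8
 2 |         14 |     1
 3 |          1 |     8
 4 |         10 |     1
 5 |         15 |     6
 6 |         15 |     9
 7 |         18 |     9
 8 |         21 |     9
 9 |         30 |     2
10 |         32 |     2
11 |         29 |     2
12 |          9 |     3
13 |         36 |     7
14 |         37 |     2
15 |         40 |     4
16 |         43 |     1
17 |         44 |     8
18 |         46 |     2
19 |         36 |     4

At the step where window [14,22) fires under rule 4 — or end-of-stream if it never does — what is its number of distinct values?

i=0 t=5 v=8: → [0,8); WM=4
i=1 t=6 v=8: → [0,8); WM=5
i=2 t=14 v=1: → [14,22),[7,15); WM=13; [0,8) fires=1
i=3 t=1 v=8: DROP (t<13-4); WM=13
i=4 t=10 v=1: → [7,15); WM=13
i=5 t=15 v=6: → [14,22); WM=14
i=6 t=15 v=9: → [14,22); WM=14
i=7 t=18 v=9: → [14,22); WM=17; [7,15) fires=1
i=8 t=21 v=9: → [21,29),[14,22); WM=20
i=9 t=30 v=2: → [28,36); WM=29; [14,22) fires=3 [21,29) fires=1
i=10 t=32 v=2: → [28,36); WM=31
i=11 t=29 v=2: → [28,36); WM=31
i=12 t=9 v=3: DROP (t<31-4); WM=31
i=13 t=36 v=7: → [35,43); WM=35
i=14 t=37 v=2: → [35,43); WM=36; [28,36) fires=1
i=15 t=40 v=4: → [35,43); WM=39
i=16 t=43 v=1: → [42,50); WM=42
i=17 t=44 v=8: → [42,50); WM=43; [35,43) fires=3
i=18 t=46 v=2: → [42,50); WM=45
i=19 t=36 v=4: DROP (t<45-4); WM=45

3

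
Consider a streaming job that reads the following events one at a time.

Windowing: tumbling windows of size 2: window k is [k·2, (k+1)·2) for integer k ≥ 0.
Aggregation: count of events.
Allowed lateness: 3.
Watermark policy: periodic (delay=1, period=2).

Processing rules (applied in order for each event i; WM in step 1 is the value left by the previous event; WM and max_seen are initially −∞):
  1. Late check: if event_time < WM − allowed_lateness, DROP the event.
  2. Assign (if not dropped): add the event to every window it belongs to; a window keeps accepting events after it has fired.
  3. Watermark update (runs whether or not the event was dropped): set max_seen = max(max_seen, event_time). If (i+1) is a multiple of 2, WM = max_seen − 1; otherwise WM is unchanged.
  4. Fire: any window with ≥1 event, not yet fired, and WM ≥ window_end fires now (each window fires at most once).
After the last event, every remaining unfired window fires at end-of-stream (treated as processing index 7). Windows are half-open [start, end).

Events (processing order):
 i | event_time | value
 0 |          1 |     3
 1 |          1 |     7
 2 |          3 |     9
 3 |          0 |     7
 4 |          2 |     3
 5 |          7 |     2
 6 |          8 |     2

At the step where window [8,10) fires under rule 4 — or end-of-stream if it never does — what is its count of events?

1

i=0 t=1 v=3: → [0,2); WM=−∞
i=1 t=1 v=7: → [0,2); WM=0
i=2 t=3 v=9: → [2,4); WM=0
i=3 t=0 v=7: → [0,2); WM=2; [0,2) fires=3
i=4 t=2 v=3: → [2,4); WM=2
i=5 t=7 v=2: → [6,8); WM=6; [2,4) fires=2
i=6 t=8 v=2: → [8,10); WM=6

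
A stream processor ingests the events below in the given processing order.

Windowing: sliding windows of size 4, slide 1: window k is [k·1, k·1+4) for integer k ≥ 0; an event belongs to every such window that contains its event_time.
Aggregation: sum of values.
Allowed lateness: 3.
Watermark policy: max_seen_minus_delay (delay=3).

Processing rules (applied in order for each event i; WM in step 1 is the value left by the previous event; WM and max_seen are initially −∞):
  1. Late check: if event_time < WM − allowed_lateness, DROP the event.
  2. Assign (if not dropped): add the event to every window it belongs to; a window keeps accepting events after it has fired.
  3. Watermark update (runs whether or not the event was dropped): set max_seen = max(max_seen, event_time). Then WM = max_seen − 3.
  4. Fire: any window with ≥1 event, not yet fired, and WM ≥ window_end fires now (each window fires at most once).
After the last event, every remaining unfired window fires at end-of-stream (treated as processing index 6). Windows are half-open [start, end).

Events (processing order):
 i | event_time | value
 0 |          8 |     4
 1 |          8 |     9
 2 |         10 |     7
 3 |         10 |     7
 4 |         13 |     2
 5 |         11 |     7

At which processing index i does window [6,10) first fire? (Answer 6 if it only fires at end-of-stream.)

4

i=0 t=8 v=4: → [8,12),[7,11),[6,10),[5,9); WM=5
i=1 t=8 v=9: → [8,12),[7,11),[6,10),[5,9); WM=5
i=2 t=10 v=7: → [10,14),[9,13),[8,12),[7,11); WM=7
i=3 t=10 v=7: → [10,14),[9,13),[8,12),[7,11); WM=7
i=4 t=13 v=2: → [13,17),[12,16),[11,15),[10,14); WM=10; [5,9) fires=13 [6,10) fires=13
i=5 t=11 v=7: → [11,15),[10,14),[9,13),[8,12); WM=10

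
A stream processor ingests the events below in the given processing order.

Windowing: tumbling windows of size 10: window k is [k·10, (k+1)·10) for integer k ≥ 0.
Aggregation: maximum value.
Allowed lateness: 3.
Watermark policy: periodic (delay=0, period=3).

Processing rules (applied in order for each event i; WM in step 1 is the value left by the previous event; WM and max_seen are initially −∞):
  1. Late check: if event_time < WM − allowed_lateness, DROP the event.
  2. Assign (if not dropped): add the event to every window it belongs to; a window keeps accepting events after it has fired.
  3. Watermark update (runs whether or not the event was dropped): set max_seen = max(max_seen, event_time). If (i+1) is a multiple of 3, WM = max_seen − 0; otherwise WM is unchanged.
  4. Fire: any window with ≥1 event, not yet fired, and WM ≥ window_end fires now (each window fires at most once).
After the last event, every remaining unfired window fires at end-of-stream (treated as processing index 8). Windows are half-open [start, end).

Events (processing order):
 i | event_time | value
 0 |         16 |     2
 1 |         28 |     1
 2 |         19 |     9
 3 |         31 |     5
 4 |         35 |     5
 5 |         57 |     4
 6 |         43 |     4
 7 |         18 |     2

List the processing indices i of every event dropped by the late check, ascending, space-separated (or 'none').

6 7

i=0 t=16 v=2: → [10,20); WM=−∞
i=1 t=28 v=1: → [20,30); WM=−∞
i=2 t=19 v=9: → [10,20); WM=28; [10,20) fires=9
i=3 t=31 v=5: → [30,40); WM=28
i=4 t=35 v=5: → [30,40); WM=28
i=5 t=57 v=4: → [50,60); WM=57; [20,30) fires=1 [30,40) fires=5
i=6 t=43 v=4: DROP (t<57-3); WM=57
i=7 t=18 v=2: DROP (t<57-3); WM=57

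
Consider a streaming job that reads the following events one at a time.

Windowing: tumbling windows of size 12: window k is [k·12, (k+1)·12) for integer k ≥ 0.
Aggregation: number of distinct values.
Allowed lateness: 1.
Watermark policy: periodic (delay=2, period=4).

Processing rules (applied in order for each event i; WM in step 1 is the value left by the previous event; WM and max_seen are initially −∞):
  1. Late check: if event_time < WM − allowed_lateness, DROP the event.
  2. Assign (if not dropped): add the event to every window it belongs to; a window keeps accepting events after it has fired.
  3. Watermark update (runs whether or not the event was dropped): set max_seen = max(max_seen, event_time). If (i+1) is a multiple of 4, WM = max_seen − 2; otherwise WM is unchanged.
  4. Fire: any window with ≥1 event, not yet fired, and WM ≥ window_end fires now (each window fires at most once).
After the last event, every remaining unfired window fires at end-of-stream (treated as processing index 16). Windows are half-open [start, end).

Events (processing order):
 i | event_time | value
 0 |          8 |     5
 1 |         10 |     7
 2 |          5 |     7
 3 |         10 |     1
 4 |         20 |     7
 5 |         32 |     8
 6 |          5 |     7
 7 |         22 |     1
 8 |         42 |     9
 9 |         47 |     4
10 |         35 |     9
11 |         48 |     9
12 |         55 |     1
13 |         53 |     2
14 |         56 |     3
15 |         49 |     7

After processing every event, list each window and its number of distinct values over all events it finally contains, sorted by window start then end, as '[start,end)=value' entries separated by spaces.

[0,12)=3 [12,24)=2 [24,36)=2 [36,48)=2 [48,60)=5

i=0 t=8 v=5: → [0,12); WM=−∞
i=1 t=10 v=7: → [0,12); WM=−∞
i=2 t=5 v=7: → [0,12); WM=−∞
i=3 t=10 v=1: → [0,12); WM=8
i=4 t=20 v=7: → [12,24); WM=8
i=5 t=32 v=8: → [24,36); WM=8
i=6 t=5 v=7: DROP (t<8-1); WM=8
i=7 t=22 v=1: → [12,24); WM=30; [0,12) fires=3 [12,24) fires=2
i=8 t=42 v=9: → [36,48); WM=30
i=9 t=47 v=4: → [36,48); WM=30
i=10 t=35 v=9: → [24,36); WM=30
i=11 t=48 v=9: → [48,60); WM=46; [24,36) fires=2
i=12 t=55 v=1: → [48,60); WM=46
i=13 t=53 v=2: → [48,60); WM=46
i=14 t=56 v=3: → [48,60); WM=46
i=15 t=49 v=7: → [48,60); WM=54; [36,48) fires=2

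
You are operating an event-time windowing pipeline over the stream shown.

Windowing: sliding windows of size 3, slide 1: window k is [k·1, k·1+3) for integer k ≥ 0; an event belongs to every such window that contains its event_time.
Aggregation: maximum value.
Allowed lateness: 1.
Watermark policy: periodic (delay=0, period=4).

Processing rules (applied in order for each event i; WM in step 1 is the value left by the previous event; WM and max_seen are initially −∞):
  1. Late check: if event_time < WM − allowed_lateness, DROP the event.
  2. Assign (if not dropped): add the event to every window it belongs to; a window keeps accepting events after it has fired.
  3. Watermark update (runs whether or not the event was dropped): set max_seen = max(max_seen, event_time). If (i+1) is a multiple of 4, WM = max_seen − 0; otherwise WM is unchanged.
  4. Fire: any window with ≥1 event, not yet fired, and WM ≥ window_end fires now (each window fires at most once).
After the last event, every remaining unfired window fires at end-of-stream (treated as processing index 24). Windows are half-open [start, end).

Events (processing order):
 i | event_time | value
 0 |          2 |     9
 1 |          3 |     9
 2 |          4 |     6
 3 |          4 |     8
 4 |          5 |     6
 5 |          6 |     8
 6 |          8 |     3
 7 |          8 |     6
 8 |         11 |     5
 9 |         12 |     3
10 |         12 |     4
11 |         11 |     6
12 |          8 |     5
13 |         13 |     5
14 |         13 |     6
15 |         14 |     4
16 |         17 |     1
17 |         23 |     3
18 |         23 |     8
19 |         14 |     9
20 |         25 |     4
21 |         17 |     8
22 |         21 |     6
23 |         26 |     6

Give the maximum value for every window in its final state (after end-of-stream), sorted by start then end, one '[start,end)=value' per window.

i=0 t=2 v=9: → [2,5),[1,4),[0,3); WM=−∞
i=1 t=3 v=9: → [3,6),[2,5),[1,4); WM=−∞
i=2 t=4 v=6: → [4,7),[3,6),[2,5); WM=−∞
i=3 t=4 v=8: → [4,7),[3,6),[2,5); WM=4; [0,3) fires=9 [1,4) fires=9
i=4 t=5 v=6: → [5,8),[4,7),[3,6); WM=4
i=5 t=6 v=8: → [6,9),[5,8),[4,7); WM=4
i=6 t=8 v=3: → [8,11),[7,10),[6,9); WM=4
i=7 t=8 v=6: → [8,11),[7,10),[6,9); WM=8; [2,5) fires=9 [3,6) fires=9 [4,7) fires=8 [5,8) fires=8
i=8 t=11 v=5: → [11,14),[10,13),[9,12); WM=8
i=9 t=12 v=3: → [12,15),[11,14),[10,13); WM=8
i=10 t=12 v=4: → [12,15),[11,14),[10,13); WM=8
i=11 t=11 v=6: → [11,14),[10,13),[9,12); WM=12; [6,9) fires=8 [7,10) fires=6 [8,11) fires=6 [9,12) fires=6
i=12 t=8 v=5: DROP (t<12-1); WM=12
i=13 t=13 v=5: → [13,16),[12,15),[11,14); WM=12
i=14 t=13 v=6: → [13,16),[12,15),[11,14); WM=12
i=15 t=14 v=4: → [14,17),[13,16),[12,15); WM=14; [10,13) fires=6 [11,14) fires=6
i=16 t=17 v=1: → [17,20),[16,19),[15,18); WM=14
i=17 t=23 v=3: → [23,26),[22,25),[21,24); WM=14
i=18 t=23 v=8: → [23,26),[22,25),[21,24); WM=14
i=19 t=14 v=9: → [14,17),[13,16),[12,15); WM=23; [12,15) fires=9 [13,16) fires=9 [14,17) fires=9 [15,18) fires=1 [16,19) fires=1 [17,20) fires=1
i=20 t=25 v=4: → [25,28),[24,27),[23,26); WM=23
i=21 t=17 v=8: DROP (t<23-1); WM=23
i=22 t=21 v=6: DROP (t<23-1); WM=23
i=23 t=26 v=6: → [26,29),[25,28),[24,27); WM=26; [21,24) fires=8 [22,25) fires=8 [23,26) fires=8

[0,3)=9 [1,4)=9 [2,5)=9 [3,6)=9 [4,7)=8 [5,8)=8 [6,9)=8 [7,10)=6 [8,11)=6 [9,12)=6 [10,13)=6 [11,14)=6 [12,15)=9 [13,16)=9 [14,17)=9 [15,18)=1 [16,19)=1 [17,20)=1 [21,24)=8 [22,25)=8 [23,26)=8 [24,27)=6 [25,28)=6 [26,29)=6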